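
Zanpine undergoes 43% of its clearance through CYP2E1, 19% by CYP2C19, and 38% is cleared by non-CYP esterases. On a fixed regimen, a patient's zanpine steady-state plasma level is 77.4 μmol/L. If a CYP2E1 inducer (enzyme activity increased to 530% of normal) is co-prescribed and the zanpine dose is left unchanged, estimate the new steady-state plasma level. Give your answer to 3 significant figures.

CYP2E1: 0.43 × 5.3 = 2.279
CYP2C19: 0.19 (unchanged)
Other: 0.38 (unchanged)
CL_new/CL_old = 2.279 + 0.19 + 0.38 = 2.849.
With dosing unchanged, steady-state plasma level scales as 1/CL: 77.4 / 2.849 = 27.2 μmol/L.

27.2 μmol/L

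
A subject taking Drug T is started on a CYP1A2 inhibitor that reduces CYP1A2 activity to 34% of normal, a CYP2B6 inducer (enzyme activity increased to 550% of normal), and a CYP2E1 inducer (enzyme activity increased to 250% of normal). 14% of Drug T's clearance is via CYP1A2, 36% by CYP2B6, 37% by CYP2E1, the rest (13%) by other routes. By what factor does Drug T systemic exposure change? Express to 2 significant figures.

0.32

CYP1A2: 0.14 × 0.34 = 0.0476
CYP2B6: 0.36 × 5.5 = 1.98
CYP2E1: 0.37 × 2.5 = 0.925
Other: 0.13 (unchanged)
Relative clearance = 0.0476 + 1.98 + 0.925 + 0.13 = 3.0826.
Systemic exposure ∝ 1/CL: fold-change = 1 / 3.0826 = 0.32.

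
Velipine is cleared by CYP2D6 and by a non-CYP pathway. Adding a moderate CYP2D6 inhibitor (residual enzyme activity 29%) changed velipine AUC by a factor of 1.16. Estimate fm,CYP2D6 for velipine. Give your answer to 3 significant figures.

Call the CYP2D6 fraction fm. After the interaction, CL_new/CL_old = fm × 0.29 + (1 − fm).
AUC ratio = 1 / (new CL fraction), so new CL fraction = 1 / 1.16 = 0.8621.
fm × 0.29 + 1 − fm = 0.8621  ⇒  fm × (0.29 − 1) = −0.1379  ⇒  fm = 0.194.

0.194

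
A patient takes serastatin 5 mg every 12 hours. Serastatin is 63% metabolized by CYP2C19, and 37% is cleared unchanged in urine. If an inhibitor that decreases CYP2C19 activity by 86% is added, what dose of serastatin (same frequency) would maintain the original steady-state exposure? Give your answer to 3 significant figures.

CYP2C19: 0.63 × 0.14 = 0.0882
Other: 0.37 (unchanged)
New clearance relative to baseline: 0.0882 + 0.37 = 0.4582.
Css,avg = (dose rate)/CL, so holding Css fixed requires dose ∝ CL: 5 × 0.4582 = 2.29 mg.

2.29 mg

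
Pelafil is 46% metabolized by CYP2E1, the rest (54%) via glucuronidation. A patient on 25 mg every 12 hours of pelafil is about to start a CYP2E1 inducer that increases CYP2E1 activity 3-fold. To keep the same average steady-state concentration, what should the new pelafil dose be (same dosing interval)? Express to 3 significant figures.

CYP2E1: 0.46 × 3 = 1.38
Other: 0.54 (unchanged)
Relative clearance = 1.38 + 0.54 = 1.92.
To maintain the same steady-state level, dose must scale with clearance: new dose = 25 × 1.92 = 48.0 mg.

48.0 mg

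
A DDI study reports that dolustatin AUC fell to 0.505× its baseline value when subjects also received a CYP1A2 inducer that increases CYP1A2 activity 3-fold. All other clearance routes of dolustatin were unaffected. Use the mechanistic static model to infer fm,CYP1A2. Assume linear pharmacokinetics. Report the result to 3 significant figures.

0.490

Let x = fm,CYP1A2. Because AUC ∝ 1/CL, relative clearance rose to 1/0.505 = 1.98.
Only the CYP1A2 route changed, so 1.98 = x·3 + (1 − x), giving x = 0.490.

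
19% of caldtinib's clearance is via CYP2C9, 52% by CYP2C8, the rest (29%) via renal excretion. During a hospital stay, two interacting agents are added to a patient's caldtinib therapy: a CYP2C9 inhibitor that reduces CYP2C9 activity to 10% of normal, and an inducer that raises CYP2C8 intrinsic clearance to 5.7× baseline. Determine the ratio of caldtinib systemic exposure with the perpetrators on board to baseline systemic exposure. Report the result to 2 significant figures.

The CYP2C9 pathway (19% of clearance) falls to 0.1× activity: 0.19 × 0.1 = 0.019.
The CYP2C8 pathway (52% of clearance) is boosted to 5.7× activity: 0.52 × 5.7 = 2.964.
The remaining 29% of clearance is unaffected.
Relative clearance = 0.019 + 2.964 + 0.29 = 3.273.
Because systemic exposure varies inversely with clearance, the combined effect is 1 / 3.273 = 0.31.

0.31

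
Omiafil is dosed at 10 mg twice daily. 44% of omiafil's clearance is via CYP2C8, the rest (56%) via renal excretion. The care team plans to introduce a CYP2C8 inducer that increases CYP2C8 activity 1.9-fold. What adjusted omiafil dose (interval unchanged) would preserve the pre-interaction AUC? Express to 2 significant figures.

The CYP2C8 pathway (44% of clearance) increases to 1.9× activity: 0.44 × 1.9 = 0.836.
The remaining 56% of clearance is unaffected.
CL_new/CL_old = 0.836 + 0.56 = 1.396.
To maintain the same steady-state level, dose must scale with clearance: new dose = 10 × 1.396 = 14 mg.

14 mg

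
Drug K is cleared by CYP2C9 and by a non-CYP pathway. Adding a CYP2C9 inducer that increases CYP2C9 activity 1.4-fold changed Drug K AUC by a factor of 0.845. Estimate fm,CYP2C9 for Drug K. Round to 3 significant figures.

0.459

Write x for the fraction cleared via CYP2C9. The observed AUC change means clearance rose to 1/0.845 = 1.183 of baseline.
Only the CYP2C9 route changed, so 1.183 = x·1.4 + (1 − x), giving x = 0.459.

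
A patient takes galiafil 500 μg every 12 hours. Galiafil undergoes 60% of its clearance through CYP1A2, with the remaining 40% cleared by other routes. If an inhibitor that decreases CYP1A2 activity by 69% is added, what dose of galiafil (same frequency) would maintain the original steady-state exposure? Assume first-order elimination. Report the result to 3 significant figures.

The CYP1A2 pathway (60% of clearance) falls to 0.31× activity: 0.6 × 0.31 = 0.186.
Non-CYP routes (40%) are unchanged.
Relative clearance = 0.186 + 0.4 = 0.586.
To maintain the same steady-state level, dose must scale with clearance: new dose = 500 × 0.586 = 293 μg.

293 μg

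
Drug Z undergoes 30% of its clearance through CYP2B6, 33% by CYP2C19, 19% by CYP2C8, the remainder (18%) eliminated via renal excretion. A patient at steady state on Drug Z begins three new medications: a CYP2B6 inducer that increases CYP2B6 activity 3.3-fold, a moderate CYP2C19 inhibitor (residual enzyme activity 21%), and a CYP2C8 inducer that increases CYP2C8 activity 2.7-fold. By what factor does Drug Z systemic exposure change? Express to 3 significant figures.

0.571

CYP2B6: 0.3 × 3.3 = 0.99
CYP2C19: 0.33 × 0.21 = 0.0693
CYP2C8: 0.19 × 2.7 = 0.513
Other: 0.18 (unchanged)
CL_new/CL_old = 0.99 + 0.0693 + 0.513 + 0.18 = 1.7523.
Net systemic exposure ratio = 1 / 1.7523 = 0.571.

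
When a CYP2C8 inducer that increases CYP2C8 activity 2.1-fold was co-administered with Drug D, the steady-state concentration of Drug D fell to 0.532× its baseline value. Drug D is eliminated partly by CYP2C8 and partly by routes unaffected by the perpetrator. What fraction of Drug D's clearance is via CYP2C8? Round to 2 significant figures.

Write x for the fraction cleared via CYP2C8. The observed steady-state concentration change means clearance rose to 1/0.532 = 1.88 of baseline.
Only the CYP2C8 route changed, so 1.88 = x·2.1 + (1 − x), giving x = 0.80.

0.80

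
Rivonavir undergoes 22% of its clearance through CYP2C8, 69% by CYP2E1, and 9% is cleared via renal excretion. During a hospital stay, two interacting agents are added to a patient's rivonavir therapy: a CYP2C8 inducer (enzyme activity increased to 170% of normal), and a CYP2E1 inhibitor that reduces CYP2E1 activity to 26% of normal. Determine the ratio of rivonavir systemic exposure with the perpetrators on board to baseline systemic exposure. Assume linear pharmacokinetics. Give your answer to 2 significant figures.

1.6

CYP2C8: 0.22 × 1.7 = 0.374
CYP2E1: 0.69 × 0.26 = 0.1794
Other: 0.09 (unchanged)
CL_new/CL_old = 0.374 + 0.1794 + 0.09 = 0.6434.
Because systemic exposure varies inversely with clearance, the combined effect is 1 / 0.6434 = 1.6.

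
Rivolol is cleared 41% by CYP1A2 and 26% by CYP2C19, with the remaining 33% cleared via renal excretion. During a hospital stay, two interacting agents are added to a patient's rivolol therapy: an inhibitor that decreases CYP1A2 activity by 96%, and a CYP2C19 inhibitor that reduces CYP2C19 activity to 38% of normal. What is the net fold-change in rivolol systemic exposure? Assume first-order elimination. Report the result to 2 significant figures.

2.2

CYP1A2: 0.41 × 0.04 = 0.0164
CYP2C19: 0.26 × 0.38 = 0.0988
Other: 0.33 (unchanged)
New clearance relative to baseline: 0.0164 + 0.0988 + 0.33 = 0.4452.
Net systemic exposure ratio = 1 / 0.4452 = 2.2.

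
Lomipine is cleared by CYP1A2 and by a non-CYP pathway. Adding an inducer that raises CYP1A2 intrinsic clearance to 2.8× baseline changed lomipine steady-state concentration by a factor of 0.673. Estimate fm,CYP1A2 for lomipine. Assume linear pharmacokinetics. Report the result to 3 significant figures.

Call the CYP1A2 fraction fm. After the interaction, CL_new/CL_old = fm × 2.8 + (1 − fm).
Steady-state concentration ratio = 1 / (new CL fraction), so new CL fraction = 1 / 0.673 = 1.486.
fm × 2.8 + 1 − fm = 1.486  ⇒  fm × (2.8 − 1) = 0.4859  ⇒  fm = 0.270.

0.270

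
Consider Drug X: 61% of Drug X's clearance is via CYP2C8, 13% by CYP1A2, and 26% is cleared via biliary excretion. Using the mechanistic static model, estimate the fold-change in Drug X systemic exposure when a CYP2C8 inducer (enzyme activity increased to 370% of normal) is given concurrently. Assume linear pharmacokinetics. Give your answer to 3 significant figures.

0.378

The CYP2C8 pathway (61% of clearance) increases to 3.7× activity: 0.61 × 3.7 = 2.257.
CYP1A2 (13%) and the residual 26% are unaffected.
Relative clearance = 2.257 + 0.13 + 0.26 = 2.647.
Systemic exposure ratio = CL_old/CL_new = 1 / 2.647 = 0.378.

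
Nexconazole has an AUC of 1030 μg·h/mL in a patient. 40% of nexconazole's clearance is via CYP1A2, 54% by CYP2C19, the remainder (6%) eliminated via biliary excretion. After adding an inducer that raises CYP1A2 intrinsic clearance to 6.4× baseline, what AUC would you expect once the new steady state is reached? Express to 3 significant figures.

The CYP1A2 pathway (40% of clearance) increases to 6.4× activity: 0.4 × 6.4 = 2.56.
CYP2C19 (54%) and the residual 6% are unaffected.
CL_new/CL_old = 2.56 + 0.54 + 0.06 = 3.16.
With dosing unchanged, AUC scales as 1/CL: 1030 / 3.16 = 326 μg·h/mL.

326 μg·h/mL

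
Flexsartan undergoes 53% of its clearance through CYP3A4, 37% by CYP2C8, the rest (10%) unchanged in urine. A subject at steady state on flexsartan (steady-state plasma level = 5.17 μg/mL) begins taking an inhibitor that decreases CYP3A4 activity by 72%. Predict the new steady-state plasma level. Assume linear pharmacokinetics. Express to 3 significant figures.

8.36 μg/mL

The CYP3A4 pathway (53% of clearance) drops to 0.28× activity: 0.53 × 0.28 = 0.1484.
CYP2C8 (37%) and the residual 10% are unaffected.
CL_new/CL_old = 0.1484 + 0.37 + 0.1 = 0.6184.
With dosing unchanged, steady-state plasma level scales as 1/CL: 5.17 / 0.6184 = 8.36 μg/mL.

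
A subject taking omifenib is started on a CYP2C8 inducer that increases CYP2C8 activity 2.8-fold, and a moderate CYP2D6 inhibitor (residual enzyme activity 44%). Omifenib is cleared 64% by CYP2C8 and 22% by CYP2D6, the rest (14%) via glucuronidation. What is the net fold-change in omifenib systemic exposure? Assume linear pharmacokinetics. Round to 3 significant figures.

0.493

The CYP2C8 pathway (64% of clearance) increases to 2.8× activity: 0.64 × 2.8 = 1.792.
The CYP2D6 pathway (22% of clearance) drops to 0.44× activity: 0.22 × 0.44 = 0.0968.
The remaining 14% of clearance is unaffected.
CL_new/CL_old = 1.792 + 0.0968 + 0.14 = 2.0288.
Systemic exposure ∝ 1/CL: fold-change = 1 / 2.0288 = 0.493.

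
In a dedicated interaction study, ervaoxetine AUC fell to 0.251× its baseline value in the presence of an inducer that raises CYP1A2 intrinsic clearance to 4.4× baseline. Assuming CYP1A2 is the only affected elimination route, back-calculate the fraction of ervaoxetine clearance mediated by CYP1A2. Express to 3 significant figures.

0.878

Write x for the fraction cleared via CYP1A2. The observed AUC change means clearance rose to 1/0.251 = 3.984 of baseline.
Setting x·4.4 + (1 − x) = 3.984 and solving: x = (3.984 − 1)/(4.4 − 1) = 0.878.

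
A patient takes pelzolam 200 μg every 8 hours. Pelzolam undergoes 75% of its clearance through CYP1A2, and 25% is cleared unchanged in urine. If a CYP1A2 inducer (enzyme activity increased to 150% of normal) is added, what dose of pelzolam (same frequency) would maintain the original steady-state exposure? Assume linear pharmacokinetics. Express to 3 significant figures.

CYP1A2: 0.75 × 1.5 = 1.125
Other: 0.25 (unchanged)
CL_new/CL_old = 1.125 + 0.25 = 1.375.
Exposure is unchanged when dose changes in proportion to clearance. New dose = 200 μg × 1.375 = 275 μg.

275 μg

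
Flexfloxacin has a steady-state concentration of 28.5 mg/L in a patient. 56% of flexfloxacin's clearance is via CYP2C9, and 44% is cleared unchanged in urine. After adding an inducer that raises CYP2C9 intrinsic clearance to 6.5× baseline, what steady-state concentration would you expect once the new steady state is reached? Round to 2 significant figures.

7.0 mg/L

The CYP2C9 pathway (56% of clearance) is boosted to 6.5× activity: 0.56 × 6.5 = 3.64.
The remaining 44% of clearance is unaffected.
Relative clearance = 3.64 + 0.44 = 4.08.
With dosing unchanged, steady-state concentration scales as 1/CL: 28.5 / 4.08 = 7.0 mg/L.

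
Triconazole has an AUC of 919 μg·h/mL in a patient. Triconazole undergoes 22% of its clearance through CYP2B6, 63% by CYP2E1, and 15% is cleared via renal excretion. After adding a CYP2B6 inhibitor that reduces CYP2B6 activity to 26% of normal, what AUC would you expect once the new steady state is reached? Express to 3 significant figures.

The CYP2B6 pathway (22% of clearance) falls to 0.26× activity: 0.22 × 0.26 = 0.0572.
CYP2E1 (63%) and the residual 15% are unaffected.
CL_new/CL_old = 0.0572 + 0.63 + 0.15 = 0.8372.
With dosing unchanged, AUC scales as 1/CL: 919 / 0.8372 = 1.10 × 10³ μg·h/mL.

1.10 × 10³ μg·h/mL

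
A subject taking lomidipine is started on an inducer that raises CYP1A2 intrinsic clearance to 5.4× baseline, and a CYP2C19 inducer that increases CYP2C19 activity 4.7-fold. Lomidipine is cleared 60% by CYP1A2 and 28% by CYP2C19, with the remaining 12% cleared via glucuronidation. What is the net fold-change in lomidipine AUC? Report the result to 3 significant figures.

0.214

CYP1A2: 0.6 × 5.4 = 3.24
CYP2C19: 0.28 × 4.7 = 1.316
Other: 0.12 (unchanged)
Relative clearance = 3.24 + 1.316 + 0.12 = 4.676.
AUC ∝ 1/CL: fold-change = 1 / 4.676 = 0.214.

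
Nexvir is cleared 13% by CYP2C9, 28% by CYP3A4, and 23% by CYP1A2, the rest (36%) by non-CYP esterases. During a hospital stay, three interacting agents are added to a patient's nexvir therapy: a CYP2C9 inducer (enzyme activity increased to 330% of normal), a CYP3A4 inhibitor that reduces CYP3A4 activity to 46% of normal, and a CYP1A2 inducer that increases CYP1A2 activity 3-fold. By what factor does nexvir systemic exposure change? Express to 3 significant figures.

The CYP2C9 pathway (13% of clearance) rises to 3.3× activity: 0.13 × 3.3 = 0.429.
The CYP3A4 pathway (28% of clearance) is reduced to 0.46× activity: 0.28 × 0.46 = 0.1288.
The CYP1A2 pathway (23% of clearance) increases to 3× activity: 0.23 × 3 = 0.69.
The remaining 36% of clearance is unaffected.
New clearance relative to baseline: 0.429 + 0.1288 + 0.69 + 0.36 = 1.6078.
Because systemic exposure varies inversely with clearance, the combined effect is 1 / 1.6078 = 0.622.

0.622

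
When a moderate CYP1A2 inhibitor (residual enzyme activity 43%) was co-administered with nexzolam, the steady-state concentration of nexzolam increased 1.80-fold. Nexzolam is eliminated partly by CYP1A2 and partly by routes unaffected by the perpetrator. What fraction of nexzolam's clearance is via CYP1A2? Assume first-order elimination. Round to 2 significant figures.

0.78

Call the CYP1A2 fraction fm. After the interaction, CL_new/CL_old = fm × 0.43 + (1 − fm).
Steady-state concentration ratio = 1 / (new CL fraction), so new CL fraction = 1 / 1.80 = 0.5556.
fm × 0.43 + 1 − fm = 0.5556  ⇒  fm × (0.43 − 1) = −0.4444  ⇒  fm = 0.78.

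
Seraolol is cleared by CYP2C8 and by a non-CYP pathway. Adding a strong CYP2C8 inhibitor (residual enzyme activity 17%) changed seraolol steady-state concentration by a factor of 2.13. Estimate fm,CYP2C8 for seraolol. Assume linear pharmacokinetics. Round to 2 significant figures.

0.64

Let x = fm,CYP2C8. Because steady-state concentration ∝ 1/CL, relative clearance fell to 1/2.13 = 0.4695.
Only the CYP2C8 route changed, so 0.4695 = x·0.17 + (1 − x), giving x = 0.64.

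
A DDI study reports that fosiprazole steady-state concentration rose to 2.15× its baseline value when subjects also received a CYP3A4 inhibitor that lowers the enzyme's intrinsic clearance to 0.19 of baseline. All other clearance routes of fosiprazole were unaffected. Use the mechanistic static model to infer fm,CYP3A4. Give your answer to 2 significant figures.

CL'/CL = 1 / 2.15 = 0.4651
0.19·fm + (1 − fm) = 0.4651
fm = (0.4651 − 1) / (0.19 − 1) = 0.66

0.66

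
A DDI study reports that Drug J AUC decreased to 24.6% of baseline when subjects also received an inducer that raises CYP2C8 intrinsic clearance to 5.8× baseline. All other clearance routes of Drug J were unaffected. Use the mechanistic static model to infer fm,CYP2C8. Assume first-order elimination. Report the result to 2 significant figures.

0.64

Let x = fm,CYP2C8. Because AUC ∝ 1/CL, relative clearance rose to 1/0.246 = 4.065.
Setting x·5.8 + (1 − x) = 4.065 and solving: x = (4.065 − 1)/(5.8 − 1) = 0.64.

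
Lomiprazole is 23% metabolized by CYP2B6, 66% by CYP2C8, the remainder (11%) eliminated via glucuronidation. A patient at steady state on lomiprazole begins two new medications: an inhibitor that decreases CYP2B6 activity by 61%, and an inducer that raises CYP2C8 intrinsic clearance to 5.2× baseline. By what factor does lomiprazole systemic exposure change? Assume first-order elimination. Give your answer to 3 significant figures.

The CYP2B6 pathway (23% of clearance) is reduced to 0.39× activity: 0.23 × 0.39 = 0.0897.
The CYP2C8 pathway (66% of clearance) increases to 5.2× activity: 0.66 × 5.2 = 3.432.
Non-CYP routes (11%) are unchanged.
New clearance relative to baseline: 0.0897 + 3.432 + 0.11 = 3.6317.
Because systemic exposure varies inversely with clearance, the combined effect is 1 / 3.6317 = 0.275.

0.275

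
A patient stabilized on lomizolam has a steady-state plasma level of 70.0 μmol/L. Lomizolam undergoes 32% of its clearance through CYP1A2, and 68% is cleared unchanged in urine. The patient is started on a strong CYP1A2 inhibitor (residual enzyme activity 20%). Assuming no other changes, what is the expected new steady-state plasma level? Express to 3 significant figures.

94.1 μmol/L

The CYP1A2 pathway (32% of clearance) drops to 0.2× activity: 0.32 × 0.2 = 0.064.
Non-CYP routes (68%) are unchanged.
CL_new/CL_old = 0.064 + 0.68 = 0.744.
New steady-state plasma level = baseline ÷ relative clearance = 70.0 / 0.744 = 94.1 μmol/L.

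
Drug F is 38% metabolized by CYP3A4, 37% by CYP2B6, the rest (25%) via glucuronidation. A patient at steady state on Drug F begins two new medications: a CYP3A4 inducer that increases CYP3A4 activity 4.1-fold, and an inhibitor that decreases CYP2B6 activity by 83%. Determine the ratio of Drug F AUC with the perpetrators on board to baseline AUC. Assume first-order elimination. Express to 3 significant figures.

CYP3A4: 0.38 × 4.1 = 1.558
CYP2B6: 0.37 × 0.17 = 0.0629
Other: 0.25 (unchanged)
CL_new/CL_old = 1.558 + 0.0629 + 0.25 = 1.8709.
Because AUC varies inversely with clearance, the combined effect is 1 / 1.8709 = 0.535.

0.535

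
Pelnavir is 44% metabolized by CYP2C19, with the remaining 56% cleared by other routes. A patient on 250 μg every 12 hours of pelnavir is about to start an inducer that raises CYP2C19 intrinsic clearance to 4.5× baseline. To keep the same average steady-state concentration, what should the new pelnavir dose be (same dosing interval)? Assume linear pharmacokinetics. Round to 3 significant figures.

CYP2C19: 0.44 × 4.5 = 1.98
Other: 0.56 (unchanged)
Relative clearance = 1.98 + 0.56 = 2.54.
To maintain the same steady-state level, dose must scale with clearance: new dose = 250 × 2.54 = 635 μg.

635 μg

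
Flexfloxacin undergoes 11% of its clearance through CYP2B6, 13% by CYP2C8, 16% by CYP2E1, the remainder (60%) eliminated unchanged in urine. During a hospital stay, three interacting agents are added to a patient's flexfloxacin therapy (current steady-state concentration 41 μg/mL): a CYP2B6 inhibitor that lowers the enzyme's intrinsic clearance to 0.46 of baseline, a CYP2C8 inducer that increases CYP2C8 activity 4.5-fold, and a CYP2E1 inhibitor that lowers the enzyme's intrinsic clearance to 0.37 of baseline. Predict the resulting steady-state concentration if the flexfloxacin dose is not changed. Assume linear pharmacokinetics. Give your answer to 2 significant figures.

CYP2B6: 0.11 × 0.46 = 0.0506
CYP2C8: 0.13 × 4.5 = 0.585
CYP2E1: 0.16 × 0.37 = 0.0592
Other: 0.6 (unchanged)
New clearance relative to baseline: 0.0506 + 0.585 + 0.0592 + 0.6 = 1.2948.
New steady-state concentration = 41 / 1.2948 = 32 μg/mL (concentration scales inversely with clearance).

32 μg/mL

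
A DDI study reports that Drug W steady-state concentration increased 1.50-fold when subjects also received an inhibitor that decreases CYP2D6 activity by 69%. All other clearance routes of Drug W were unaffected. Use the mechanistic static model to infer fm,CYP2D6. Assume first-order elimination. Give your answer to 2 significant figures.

0.48

Let fm be the CYP2D6 fraction. New clearance relative to baseline = fm × 0.31 + (1 − fm).
Steady-state concentration ratio = 1 / (new CL fraction), so new CL fraction = 1 / 1.50 = 0.6667.
fm × 0.31 + 1 − fm = 0.6667  ⇒  fm × (0.31 − 1) = −0.3333  ⇒  fm = 0.48.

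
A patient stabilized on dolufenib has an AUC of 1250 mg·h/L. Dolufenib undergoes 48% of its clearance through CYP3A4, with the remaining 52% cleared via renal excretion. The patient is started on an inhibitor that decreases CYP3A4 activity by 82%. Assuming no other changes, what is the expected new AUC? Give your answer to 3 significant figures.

2.06 × 10³ mg·h/L

The CYP3A4 pathway (48% of clearance) falls to 0.18× activity: 0.48 × 0.18 = 0.0864.
Non-CYP routes (52%) are unchanged.
New clearance relative to baseline: 0.0864 + 0.52 = 0.6064.
New AUC = baseline ÷ relative clearance = 1250 / 0.6064 = 2.06 × 10³ mg·h/L.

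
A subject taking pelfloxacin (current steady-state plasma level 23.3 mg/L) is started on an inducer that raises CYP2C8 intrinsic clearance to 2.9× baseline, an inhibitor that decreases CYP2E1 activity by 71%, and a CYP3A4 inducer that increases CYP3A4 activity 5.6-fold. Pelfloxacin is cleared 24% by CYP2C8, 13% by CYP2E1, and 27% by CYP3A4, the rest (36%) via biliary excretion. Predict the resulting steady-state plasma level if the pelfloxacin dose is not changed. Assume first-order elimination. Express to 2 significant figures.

The CYP2C8 pathway (24% of clearance) increases to 2.9× activity: 0.24 × 2.9 = 0.696.
The CYP2E1 pathway (13% of clearance) drops to 0.29× activity: 0.13 × 0.29 = 0.0377.
The CYP3A4 pathway (27% of clearance) increases to 5.6× activity: 0.27 × 5.6 = 1.512.
Non-CYP routes (36%) are unchanged.
Relative clearance = 0.696 + 0.0377 + 1.512 + 0.36 = 2.6057.
Dividing the baseline by the relative clearance: 23.3 / 2.6057 = 8.9 mg/L.

8.9 mg/L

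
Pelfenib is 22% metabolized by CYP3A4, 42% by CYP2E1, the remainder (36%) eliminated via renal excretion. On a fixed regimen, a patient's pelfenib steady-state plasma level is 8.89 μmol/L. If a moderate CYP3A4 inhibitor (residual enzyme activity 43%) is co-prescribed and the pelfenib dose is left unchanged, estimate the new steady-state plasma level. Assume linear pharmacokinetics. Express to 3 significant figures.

The CYP3A4 pathway (22% of clearance) drops to 0.43× activity: 0.22 × 0.43 = 0.0946.
CYP2E1 (42%) and the residual 36% are unaffected.
CL_new/CL_old = 0.0946 + 0.42 + 0.36 = 0.8746.
New steady-state plasma level = baseline ÷ relative clearance = 8.89 / 0.8746 = 10.2 μmol/L.

10.2 μmol/L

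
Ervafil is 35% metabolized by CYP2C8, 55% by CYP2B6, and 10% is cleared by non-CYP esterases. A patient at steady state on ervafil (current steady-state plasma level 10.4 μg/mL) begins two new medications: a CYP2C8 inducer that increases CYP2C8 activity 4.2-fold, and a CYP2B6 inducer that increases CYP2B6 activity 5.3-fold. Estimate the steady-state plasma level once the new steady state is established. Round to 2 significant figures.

2.3 μg/mL

CYP2C8: 0.35 × 4.2 = 1.47
CYP2B6: 0.55 × 5.3 = 2.915
Other: 0.1 (unchanged)
Relative clearance = 1.47 + 2.915 + 0.1 = 4.485.
Steady-state plasma level ∝ 1/CL: new value = 10.4 / 4.485 = 2.3 μg/mL.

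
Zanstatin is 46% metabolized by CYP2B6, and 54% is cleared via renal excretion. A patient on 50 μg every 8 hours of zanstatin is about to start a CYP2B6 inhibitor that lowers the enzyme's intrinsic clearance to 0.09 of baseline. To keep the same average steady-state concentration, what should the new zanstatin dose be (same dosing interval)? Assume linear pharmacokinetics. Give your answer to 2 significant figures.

The CYP2B6 pathway (46% of clearance) drops to 0.09× activity: 0.46 × 0.09 = 0.0414.
The remaining 54% of clearance is unaffected.
CL_new/CL_old = 0.0414 + 0.54 = 0.5814.
Exposure is unchanged when dose changes in proportion to clearance. New dose = 50 μg × 0.5814 = 29 μg.

29 μg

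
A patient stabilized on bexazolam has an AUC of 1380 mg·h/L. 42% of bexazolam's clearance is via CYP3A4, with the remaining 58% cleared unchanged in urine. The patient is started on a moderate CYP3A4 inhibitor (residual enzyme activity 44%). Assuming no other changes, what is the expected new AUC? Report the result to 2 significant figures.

The CYP3A4 pathway (42% of clearance) drops to 0.44× activity: 0.42 × 0.44 = 0.1848.
Non-CYP routes (58%) are unchanged.
CL_new/CL_old = 0.1848 + 0.58 = 0.7648.
New AUC = baseline ÷ relative clearance = 1380 / 0.7648 = 1.8 × 10³ mg·h/L.

1.8 × 10³ mg·h/L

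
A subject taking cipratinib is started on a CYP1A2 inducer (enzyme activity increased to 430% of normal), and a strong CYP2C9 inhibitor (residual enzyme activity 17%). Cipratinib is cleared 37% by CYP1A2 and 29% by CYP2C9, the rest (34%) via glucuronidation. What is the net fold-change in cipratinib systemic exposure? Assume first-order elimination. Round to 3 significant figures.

The CYP1A2 pathway (37% of clearance) increases to 4.3× activity: 0.37 × 4.3 = 1.591.
The CYP2C9 pathway (29% of clearance) falls to 0.17× activity: 0.29 × 0.17 = 0.0493.
The remaining 34% of clearance is unaffected.
Relative clearance = 1.591 + 0.0493 + 0.34 = 1.9803.
Because systemic exposure varies inversely with clearance, the combined effect is 1 / 1.9803 = 0.505.

0.505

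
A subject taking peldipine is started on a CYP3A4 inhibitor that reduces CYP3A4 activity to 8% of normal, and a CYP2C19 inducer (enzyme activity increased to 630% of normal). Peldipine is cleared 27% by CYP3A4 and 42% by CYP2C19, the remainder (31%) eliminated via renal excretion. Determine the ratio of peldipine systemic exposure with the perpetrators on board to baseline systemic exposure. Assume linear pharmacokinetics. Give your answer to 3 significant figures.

The CYP3A4 pathway (27% of clearance) drops to 0.08× activity: 0.27 × 0.08 = 0.0216.
The CYP2C19 pathway (42% of clearance) rises to 6.3× activity: 0.42 × 6.3 = 2.646.
The remaining 31% of clearance is unaffected.
CL_new/CL_old = 0.0216 + 2.646 + 0.31 = 2.9776.
Net systemic exposure ratio = 1 / 2.9776 = 0.336.

0.336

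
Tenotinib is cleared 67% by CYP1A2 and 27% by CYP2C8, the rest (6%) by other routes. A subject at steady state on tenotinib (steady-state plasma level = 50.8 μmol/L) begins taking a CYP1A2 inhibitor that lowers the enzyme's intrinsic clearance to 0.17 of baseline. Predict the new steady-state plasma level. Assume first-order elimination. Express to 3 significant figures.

114 μmol/L

The CYP1A2 pathway (67% of clearance) drops to 0.17× activity: 0.67 × 0.17 = 0.1139.
CYP2C8 (27%) and the residual 6% are unaffected.
CL_new/CL_old = 0.1139 + 0.27 + 0.06 = 0.4439.
With dosing unchanged, steady-state plasma level scales as 1/CL: 50.8 / 0.4439 = 114 μmol/L.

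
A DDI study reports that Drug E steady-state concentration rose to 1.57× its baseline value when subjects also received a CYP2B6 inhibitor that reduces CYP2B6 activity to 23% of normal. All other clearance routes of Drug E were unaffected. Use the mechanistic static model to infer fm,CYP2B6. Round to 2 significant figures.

0.47

Write x for the fraction cleared via CYP2B6. The observed steady-state concentration change means clearance fell to 1/1.57 = 0.6369 of baseline.
Only the CYP2B6 route changed, so 0.6369 = x·0.23 + (1 − x), giving x = 0.47.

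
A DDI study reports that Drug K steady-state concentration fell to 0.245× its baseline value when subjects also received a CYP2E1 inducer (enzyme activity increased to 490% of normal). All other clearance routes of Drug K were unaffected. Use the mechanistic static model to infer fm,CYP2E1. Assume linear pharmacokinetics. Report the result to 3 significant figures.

0.790

Write x for the fraction cleared via CYP2E1. The observed steady-state concentration change means clearance rose to 1/0.245 = 4.082 of baseline.
Setting x·4.9 + (1 − x) = 4.082 and solving: x = (4.082 − 1)/(4.9 − 1) = 0.790.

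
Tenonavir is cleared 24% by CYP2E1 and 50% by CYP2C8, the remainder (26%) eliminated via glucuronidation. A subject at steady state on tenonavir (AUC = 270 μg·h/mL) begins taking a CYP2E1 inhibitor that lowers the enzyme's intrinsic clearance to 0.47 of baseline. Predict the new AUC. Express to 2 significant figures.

3.1 × 10² μg·h/mL

The CYP2E1 pathway (24% of clearance) falls to 0.47× activity: 0.24 × 0.47 = 0.1128.
CYP2C8 (50%) and the residual 26% are unaffected.
CL_new/CL_old = 0.1128 + 0.5 + 0.26 = 0.8728.
With dosing unchanged, AUC scales as 1/CL: 270 / 0.8728 = 3.1 × 10² μg·h/mL.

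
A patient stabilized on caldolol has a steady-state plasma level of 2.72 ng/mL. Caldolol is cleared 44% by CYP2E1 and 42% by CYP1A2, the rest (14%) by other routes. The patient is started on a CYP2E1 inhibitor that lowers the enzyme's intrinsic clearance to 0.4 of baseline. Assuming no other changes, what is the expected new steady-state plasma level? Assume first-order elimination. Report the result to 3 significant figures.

The CYP2E1 pathway (44% of clearance) drops to 0.4× activity: 0.44 × 0.4 = 0.176.
CYP1A2 (42%) and the residual 14% are unaffected.
CL_new/CL_old = 0.176 + 0.42 + 0.14 = 0.736.
Steady-state plasma level ∝ 1/CL, so new value = 2.72 / 0.736 = 3.70 ng/mL.

3.70 ng/mL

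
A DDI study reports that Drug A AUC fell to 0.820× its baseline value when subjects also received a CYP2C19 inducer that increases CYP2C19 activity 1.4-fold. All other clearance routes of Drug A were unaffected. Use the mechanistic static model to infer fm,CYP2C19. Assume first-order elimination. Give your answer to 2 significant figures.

Write x for the fraction cleared via CYP2C19. The observed AUC change means clearance rose to 1/0.820 = 1.22 of baseline.
Setting x·1.4 + (1 − x) = 1.22 and solving: x = (1.22 − 1)/(1.4 − 1) = 0.55.

0.55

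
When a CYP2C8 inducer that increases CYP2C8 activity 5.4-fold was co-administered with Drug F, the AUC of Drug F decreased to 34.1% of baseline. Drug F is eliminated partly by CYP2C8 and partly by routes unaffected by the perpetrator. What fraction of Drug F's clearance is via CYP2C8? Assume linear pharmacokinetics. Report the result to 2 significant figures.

Let fm be the CYP2C8 fraction. New clearance relative to baseline = fm × 5.4 + (1 − fm).
AUC ratio = 1 / (new CL fraction), so new CL fraction = 1 / 0.341 = 2.933.
fm × 5.4 + 1 − fm = 2.933  ⇒  fm × (5.4 − 1) = 1.933  ⇒  fm = 0.44.

0.44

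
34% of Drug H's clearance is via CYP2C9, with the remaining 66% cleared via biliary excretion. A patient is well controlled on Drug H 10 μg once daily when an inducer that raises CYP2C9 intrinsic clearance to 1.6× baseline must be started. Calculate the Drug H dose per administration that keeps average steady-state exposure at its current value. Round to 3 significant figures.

The CYP2C9 pathway (34% of clearance) rises to 1.6× activity: 0.34 × 1.6 = 0.544.
The remaining 66% of clearance is unaffected.
CL_new/CL_old = 0.544 + 0.66 = 1.204.
To maintain the same steady-state level, dose must scale with clearance: new dose = 10 × 1.204 = 12.0 μg.

12.0 μg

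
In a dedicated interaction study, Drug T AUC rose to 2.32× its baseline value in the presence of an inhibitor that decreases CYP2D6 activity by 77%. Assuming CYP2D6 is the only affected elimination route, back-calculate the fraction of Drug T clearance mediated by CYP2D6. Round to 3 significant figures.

Let x = fm,CYP2D6. Because AUC ∝ 1/CL, relative clearance fell to 1/2.32 = 0.431.
Setting x·0.23 + (1 − x) = 0.431 and solving: x = (0.431 − 1)/(0.23 − 1) = 0.739.

0.739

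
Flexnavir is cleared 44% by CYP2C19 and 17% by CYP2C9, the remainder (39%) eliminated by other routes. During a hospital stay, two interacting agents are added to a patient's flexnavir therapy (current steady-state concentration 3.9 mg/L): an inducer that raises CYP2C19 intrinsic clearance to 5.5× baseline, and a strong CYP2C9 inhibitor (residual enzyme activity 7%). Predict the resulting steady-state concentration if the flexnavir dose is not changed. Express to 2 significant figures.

The CYP2C19 pathway (44% of clearance) is boosted to 5.5× activity: 0.44 × 5.5 = 2.42.
The CYP2C9 pathway (17% of clearance) falls to 0.07× activity: 0.17 × 0.07 = 0.0119.
Non-CYP routes (39%) are unchanged.
CL_new/CL_old = 2.42 + 0.0119 + 0.39 = 2.8219.
Steady-state concentration ∝ 1/CL: new value = 3.9 / 2.8219 = 1.4 mg/L.

1.4 mg/L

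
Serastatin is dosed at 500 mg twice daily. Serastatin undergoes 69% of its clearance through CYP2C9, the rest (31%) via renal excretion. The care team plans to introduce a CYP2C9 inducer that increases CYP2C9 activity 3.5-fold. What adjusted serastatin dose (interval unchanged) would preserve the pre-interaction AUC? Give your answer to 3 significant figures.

CYP2C9: 0.69 × 3.5 = 2.415
Other: 0.31 (unchanged)
New clearance relative to baseline: 2.415 + 0.31 = 2.725.
To maintain the same steady-state level, dose must scale with clearance: new dose = 500 × 2.725 = 1.36 × 10³ mg.

1.36 × 10³ mg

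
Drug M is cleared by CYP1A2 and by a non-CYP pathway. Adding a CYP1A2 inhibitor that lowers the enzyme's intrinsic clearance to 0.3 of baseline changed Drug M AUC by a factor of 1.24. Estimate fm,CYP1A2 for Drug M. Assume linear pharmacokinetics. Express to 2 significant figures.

0.28

Call the CYP1A2 fraction fm. After the interaction, CL_new/CL_old = fm × 0.3 + (1 − fm).
AUC ratio = 1 / (new CL fraction), so new CL fraction = 1 / 1.24 = 0.8065.
fm × 0.3 + 1 − fm = 0.8065  ⇒  fm × (0.3 − 1) = −0.1935  ⇒  fm = 0.28.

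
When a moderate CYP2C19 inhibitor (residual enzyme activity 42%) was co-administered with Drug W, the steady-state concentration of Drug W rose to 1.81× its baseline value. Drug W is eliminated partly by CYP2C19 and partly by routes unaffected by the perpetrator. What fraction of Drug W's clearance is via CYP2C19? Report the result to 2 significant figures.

Write x for the fraction cleared via CYP2C19. The observed steady-state concentration change means clearance fell to 1/1.81 = 0.5525 of baseline.
Setting x·0.42 + (1 − x) = 0.5525 and solving: x = (0.5525 − 1)/(0.42 − 1) = 0.77.

0.77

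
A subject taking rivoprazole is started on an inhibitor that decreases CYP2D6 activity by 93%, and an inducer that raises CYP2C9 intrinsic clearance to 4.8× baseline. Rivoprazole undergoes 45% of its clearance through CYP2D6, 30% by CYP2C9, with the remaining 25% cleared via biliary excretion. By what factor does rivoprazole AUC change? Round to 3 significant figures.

0.581

CYP2D6: 0.45 × 0.07 = 0.0315
CYP2C9: 0.3 × 4.8 = 1.44
Other: 0.25 (unchanged)
CL_new/CL_old = 0.0315 + 1.44 + 0.25 = 1.7215.
Because AUC varies inversely with clearance, the combined effect is 1 / 1.7215 = 0.581.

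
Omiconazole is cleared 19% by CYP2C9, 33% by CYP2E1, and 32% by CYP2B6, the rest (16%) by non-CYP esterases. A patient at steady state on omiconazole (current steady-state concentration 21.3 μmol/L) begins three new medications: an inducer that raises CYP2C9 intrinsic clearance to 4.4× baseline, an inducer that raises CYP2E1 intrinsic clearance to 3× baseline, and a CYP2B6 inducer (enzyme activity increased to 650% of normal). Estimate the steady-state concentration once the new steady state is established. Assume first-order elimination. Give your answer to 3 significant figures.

The CYP2C9 pathway (19% of clearance) rises to 4.4× activity: 0.19 × 4.4 = 0.836.
The CYP2E1 pathway (33% of clearance) is boosted to 3× activity: 0.33 × 3 = 0.99.
The CYP2B6 pathway (32% of clearance) increases to 6.5× activity: 0.32 × 6.5 = 2.08.
Non-CYP routes (16%) are unchanged.
New clearance relative to baseline: 0.836 + 0.99 + 2.08 + 0.16 = 4.066.
Steady-state concentration ∝ 1/CL: new value = 21.3 / 4.066 = 5.24 μmol/L.

5.24 μmol/L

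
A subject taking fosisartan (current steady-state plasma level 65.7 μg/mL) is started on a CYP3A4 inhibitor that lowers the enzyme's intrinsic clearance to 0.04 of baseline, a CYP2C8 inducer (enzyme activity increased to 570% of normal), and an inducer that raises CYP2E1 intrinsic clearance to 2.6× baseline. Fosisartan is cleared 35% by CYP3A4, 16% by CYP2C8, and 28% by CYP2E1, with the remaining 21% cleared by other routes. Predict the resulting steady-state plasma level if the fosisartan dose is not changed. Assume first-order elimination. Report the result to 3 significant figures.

The CYP3A4 pathway (35% of clearance) drops to 0.04× activity: 0.35 × 0.04 = 0.014.
The CYP2C8 pathway (16% of clearance) rises to 5.7× activity: 0.16 × 5.7 = 0.912.
The CYP2E1 pathway (28% of clearance) is boosted to 2.6× activity: 0.28 × 2.6 = 0.728.
The remaining 21% of clearance is unaffected.
Relative clearance = 0.014 + 0.912 + 0.728 + 0.21 = 1.864.
Dividing the baseline by the relative clearance: 65.7 / 1.864 = 35.2 μg/mL.

35.2 μg/mL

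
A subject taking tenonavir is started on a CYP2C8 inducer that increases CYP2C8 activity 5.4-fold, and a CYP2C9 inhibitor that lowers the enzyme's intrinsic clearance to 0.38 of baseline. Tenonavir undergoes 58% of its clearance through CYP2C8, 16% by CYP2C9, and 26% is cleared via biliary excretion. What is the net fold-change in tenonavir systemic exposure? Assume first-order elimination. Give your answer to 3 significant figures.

0.290

The CYP2C8 pathway (58% of clearance) rises to 5.4× activity: 0.58 × 5.4 = 3.132.
The CYP2C9 pathway (16% of clearance) is reduced to 0.38× activity: 0.16 × 0.38 = 0.0608.
The remaining 26% of clearance is unaffected.
CL_new/CL_old = 3.132 + 0.0608 + 0.26 = 3.4528.
Net systemic exposure ratio = 1 / 3.4528 = 0.290.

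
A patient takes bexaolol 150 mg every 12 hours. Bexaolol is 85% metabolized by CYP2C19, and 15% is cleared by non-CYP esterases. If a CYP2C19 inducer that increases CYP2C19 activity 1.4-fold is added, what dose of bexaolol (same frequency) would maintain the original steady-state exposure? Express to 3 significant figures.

201 mg

CYP2C19: 0.85 × 1.4 = 1.19
Other: 0.15 (unchanged)
CL_new/CL_old = 1.19 + 0.15 = 1.34.
Css,avg = (dose rate)/CL, so holding Css fixed requires dose ∝ CL: 150 × 1.34 = 201 mg.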